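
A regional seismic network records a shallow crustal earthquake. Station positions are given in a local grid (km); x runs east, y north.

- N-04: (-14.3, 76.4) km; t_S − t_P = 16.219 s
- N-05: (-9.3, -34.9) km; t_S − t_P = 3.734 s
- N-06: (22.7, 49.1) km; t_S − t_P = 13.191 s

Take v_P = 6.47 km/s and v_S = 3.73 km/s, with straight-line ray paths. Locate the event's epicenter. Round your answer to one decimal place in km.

x ≈ 3.0 km, y ≈ -65.4 km

Distance from S−P lag: d = Δt · v_P v_S / (v_P − v_S) = Δt · (6.47·3.73)/(6.47−3.73) ≈ 8.8077·Δt.
So d_N-04 = 142.85, d_N-05 = 32.89, d_N-06 = 116.18 km.
Circle about each station: (x + 14.3)² + (y − 76.4)² = 142.85²; (x + 9.3)² + (y + 34.9)² = 32.89²; (x − 22.7)² + (y − 49.1)² = 116.18².
Subtracting pairs of circle equations eliminates x²+y² and gives linear equations (the radical axes):
10.0 x − 222.6 y = 14587.42
74.0 x − 54.6 y = 3792.98
Solving the 2×2 system: x ≈ 3.0, y ≈ -65.4 km.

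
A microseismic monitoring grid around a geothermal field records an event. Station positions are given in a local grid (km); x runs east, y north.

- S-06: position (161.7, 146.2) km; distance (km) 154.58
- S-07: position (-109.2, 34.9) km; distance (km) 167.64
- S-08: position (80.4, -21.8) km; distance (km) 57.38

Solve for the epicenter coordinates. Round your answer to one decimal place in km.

Circle about each station: (x − 161.7)² + (y − 146.2)² = 154.58²; (x + 109.2)² + (y − 34.9)² = 167.64²; (x − 80.4)² + (y + 21.8)² = 57.38².
Subtracting the S-06 equation from the S-07 and S-08 equations removes the quadratic terms:
-541.8 x − 222.6 y = -38586.87
-162.6 x − 336.0 y = -19979.42
Solving the 2×2 system: x ≈ 58.4, y ≈ 31.2 km.
Check against S-06 (with the unrounded x, y): √((x − 161.7)²+(y − 146.2)²) = 154.58 ≈ 154.58 km. ✓

x ≈ 58.4 km, y ≈ 31.2 km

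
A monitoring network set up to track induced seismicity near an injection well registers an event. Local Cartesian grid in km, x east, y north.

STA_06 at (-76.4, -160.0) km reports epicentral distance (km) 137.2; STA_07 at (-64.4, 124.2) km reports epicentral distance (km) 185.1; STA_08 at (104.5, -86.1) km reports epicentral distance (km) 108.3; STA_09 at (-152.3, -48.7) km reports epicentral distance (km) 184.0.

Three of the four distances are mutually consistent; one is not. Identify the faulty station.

Solve using three stations at a time. Using STA_06, STA_07, STA_08 (subtract circle equations pairwise → linear system) gives (x, y) ≈ (3.1, -48.2).
Distances from that point to each station vs reported:
  STA_06: calculated 137.2 vs reported 137.2 → residual 0.0 km
  STA_07: calculated 185.1 vs reported 185.1 → residual 0.0 km
  STA_08: calculated 108.3 vs reported 108.3 → residual 0.0 km
  STA_09: calculated 155.4 vs reported 184.0 → residual 28.6 km
STA_06, STA_07, STA_08 are mutually consistent (residuals ≈ 0); STA_09 is off by 28.6 km.

STA_09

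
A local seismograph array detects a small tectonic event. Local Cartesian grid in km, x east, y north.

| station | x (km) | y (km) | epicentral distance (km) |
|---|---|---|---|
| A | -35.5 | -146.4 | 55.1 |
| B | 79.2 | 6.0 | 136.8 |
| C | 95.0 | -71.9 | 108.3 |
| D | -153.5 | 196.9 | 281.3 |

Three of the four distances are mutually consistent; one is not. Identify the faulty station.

D

Solve using three stations at a time. Using A, B, C (subtract circle equations pairwise → linear system) gives (x, y) ≈ (-10.2, -97.5).
Distances from that point to each station vs reported:
  A: calculated 55.0 vs reported 55.1 → residual 0.1 km
  B: calculated 136.8 vs reported 136.8 → residual 0.0 km
  C: calculated 108.3 vs reported 108.3 → residual 0.0 km
  D: calculated 327.4 vs reported 281.3 → residual 46.1 km
A, B, C are mutually consistent (residuals ≈ 0); D is off by 46.1 km.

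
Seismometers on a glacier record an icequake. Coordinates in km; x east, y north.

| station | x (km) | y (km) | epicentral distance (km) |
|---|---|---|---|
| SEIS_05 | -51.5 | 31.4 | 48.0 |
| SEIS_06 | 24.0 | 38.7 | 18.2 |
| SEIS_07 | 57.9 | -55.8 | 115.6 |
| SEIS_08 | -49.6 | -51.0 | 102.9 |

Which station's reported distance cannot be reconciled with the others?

SEIS_06

Solve using three stations at a time. Using SEIS_05, SEIS_07, SEIS_08 (subtract circle equations pairwise → linear system) gives (x, y) ≈ (-4.5, 41.5).
Distances from that point to each station vs reported:
  SEIS_05: calculated 48.1 vs reported 48.0 → residual 0.1 km
  SEIS_06: calculated 28.7 vs reported 18.2 → residual 10.5 km
  SEIS_07: calculated 115.6 vs reported 115.6 → residual 0.0 km
  SEIS_08: calculated 102.9 vs reported 102.9 → residual 0.0 km
SEIS_05, SEIS_07, SEIS_08 are mutually consistent (residuals ≈ 0); SEIS_06 is off by 10.5 km.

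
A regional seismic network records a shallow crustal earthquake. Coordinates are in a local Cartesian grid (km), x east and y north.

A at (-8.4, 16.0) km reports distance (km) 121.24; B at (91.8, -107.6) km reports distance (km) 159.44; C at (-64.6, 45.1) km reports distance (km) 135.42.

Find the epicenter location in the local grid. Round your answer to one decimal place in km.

Circle about each station: (x + 8.4)² + (y − 16.0)² = 121.24²; (x − 91.8)² + (y + 107.6)² = 159.44²; (x + 64.6)² + (y − 45.1)² = 135.42².
Subtracting pairs of circle equations eliminates x²+y² and gives linear equations (the radical axes):
200.4 x − 247.2 y = 8956.46
-112.4 x + 58.2 y = 2241.17
Solving the 2×2 system: x ≈ -66.7, y ≈ -90.3 km.

x ≈ -66.7 km, y ≈ -90.3 km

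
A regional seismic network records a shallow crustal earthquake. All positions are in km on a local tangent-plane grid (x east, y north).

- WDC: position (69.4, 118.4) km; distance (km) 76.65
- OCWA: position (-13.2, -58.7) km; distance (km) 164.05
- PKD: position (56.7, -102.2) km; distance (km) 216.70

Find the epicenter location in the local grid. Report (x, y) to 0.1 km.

Circle about each station: (x − 69.4)² + (y − 118.4)² = 76.65²; (x + 13.2)² + (y + 58.7)² = 164.05²; (x − 56.7)² + (y + 102.2)² = 216.70².
Subtracting pairs of circle equations eliminates x²+y² and gives linear equations (the radical axes):
-165.2 x − 354.2 y = -36252.17
-25.4 x − 441.2 y = -46258.86
Solving the 2×2 system: x ≈ -6.1, y ≈ 105.2 km.

-6.1 km east, 105.2 km north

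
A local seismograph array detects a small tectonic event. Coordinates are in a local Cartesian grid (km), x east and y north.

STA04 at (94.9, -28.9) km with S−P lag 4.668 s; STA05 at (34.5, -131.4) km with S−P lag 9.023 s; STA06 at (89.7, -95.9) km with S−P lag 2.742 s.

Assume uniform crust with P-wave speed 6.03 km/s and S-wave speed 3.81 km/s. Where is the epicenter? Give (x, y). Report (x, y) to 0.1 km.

Distance from S−P lag: d = Δt · v_P v_S / (v_P − v_S) = Δt · (6.03·3.81)/(6.03−3.81) ≈ 10.3488·Δt.
So d_STA04 = 48.31, d_STA05 = 93.38, d_STA06 = 28.38 km.
Circle about each station: (x − 94.9)² + (y + 28.9)² = 48.31²; (x − 34.5)² + (y + 131.4)² = 93.38²; (x − 89.7)² + (y + 95.9)² = 28.38².
Subtracting pairs of circle equations eliminates x²+y² and gives linear equations (the radical axes):
-120.8 x − 205.0 y = 2229.02
-10.4 x − 134.0 y = 8930.11
Solving the 2×2 system: x ≈ 109.0, y ≈ -75.1 km.
Check against STA04 (with the unrounded x, y): √((x − 94.9)²+(y + 28.9)²) = 48.31 ≈ 48.31 km. ✓

x ≈ 109.0 km, y ≈ -75.1 km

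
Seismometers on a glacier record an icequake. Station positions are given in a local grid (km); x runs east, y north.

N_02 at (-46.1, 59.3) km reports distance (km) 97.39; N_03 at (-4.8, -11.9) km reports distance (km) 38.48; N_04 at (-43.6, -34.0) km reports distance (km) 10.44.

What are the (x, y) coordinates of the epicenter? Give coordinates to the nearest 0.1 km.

Circle about each station: (x + 46.1)² + (y − 59.3)² = 97.39²; (x + 4.8)² + (y + 11.9)² = 38.48²; (x + 43.6)² + (y + 34.0)² = 10.44².
Subtracting pairs of circle equations eliminates x²+y² and gives linear equations (the radical axes):
82.6 x − 142.4 y = 2527.05
5.0 x − 186.6 y = 6791.08
Solving the 2×2 system: x ≈ -33.7, y ≈ -37.3 km.
Check against N_02 (with the unrounded x, y): √((x + 46.1)²+(y − 59.3)²) = 97.39 ≈ 97.39 km. ✓

x ≈ -33.7 km, y ≈ -37.3 km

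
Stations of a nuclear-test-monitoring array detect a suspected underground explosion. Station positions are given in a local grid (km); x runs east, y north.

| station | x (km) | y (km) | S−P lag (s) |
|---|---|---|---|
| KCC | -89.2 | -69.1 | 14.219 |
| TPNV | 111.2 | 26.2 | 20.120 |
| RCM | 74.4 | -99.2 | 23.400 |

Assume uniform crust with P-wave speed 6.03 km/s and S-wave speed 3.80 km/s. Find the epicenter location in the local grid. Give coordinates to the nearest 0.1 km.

Distance from S−P lag: d = Δt · v_P v_S / (v_P − v_S) = Δt · (6.03·3.80)/(6.03−3.80) ≈ 10.2753·Δt.
So d_KCC = 146.11, d_TPNV = 206.74, d_RCM = 240.44 km.
Circle about each station: (x + 89.2)² + (y + 69.1)² = 146.11²; (x − 111.2)² + (y − 26.2)² = 206.74²; (x − 74.4)² + (y + 99.2)² = 240.44².
Subtracting the KCC equation from the TPNV and RCM equations removes the quadratic terms:
400.8 x + 190.6 y = -21072.87
327.2 x − 60.2 y = -33818.71
Solving the 2×2 system: x ≈ -89.2, y ≈ 77.0 km.

-89.2 km east, 77.0 km north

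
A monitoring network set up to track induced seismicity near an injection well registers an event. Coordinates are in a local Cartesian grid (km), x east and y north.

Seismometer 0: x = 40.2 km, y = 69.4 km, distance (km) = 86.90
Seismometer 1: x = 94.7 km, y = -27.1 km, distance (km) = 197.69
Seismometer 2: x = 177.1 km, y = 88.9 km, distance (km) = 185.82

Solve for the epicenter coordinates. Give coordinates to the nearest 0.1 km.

Circle about each station: (x − 40.2)² + (y − 69.4)² = 86.90²; (x − 94.7)² + (y + 27.1)² = 197.69²; (x − 177.1)² + (y − 88.9)² = 185.82².
Subtracting the Seismometer 0 equation from the Seismometer 1 and Seismometer 2 equations removes the quadratic terms:
109.0 x − 193.0 y = -28259.63
273.8 x + 39.0 y = 5857.76
Solving the 2×2 system: x ≈ 0.5, y ≈ 146.7 km.
Check against Seismometer 0 (with the unrounded x, y): √((x − 40.2)²+(y − 69.4)²) = 86.90 ≈ 86.90 km. ✓

0.5 km east, 146.7 km north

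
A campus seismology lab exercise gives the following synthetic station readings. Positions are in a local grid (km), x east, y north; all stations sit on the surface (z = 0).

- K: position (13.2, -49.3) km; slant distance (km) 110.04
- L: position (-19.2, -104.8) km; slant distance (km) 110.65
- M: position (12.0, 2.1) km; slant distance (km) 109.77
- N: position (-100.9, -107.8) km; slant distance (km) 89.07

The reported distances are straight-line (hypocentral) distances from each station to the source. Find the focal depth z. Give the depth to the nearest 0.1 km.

z ≈ 31.8 km

Each station gives a sphere (x−x_i)² + (y−y_i)² + z² = d_i² (stations at z=0).
Subtracting the K sphere from L and M: z² cancels, leaving linear equations in x and y:
-64.8 x − 111.0 y = 8612.33
-2.4 x + 102.8 y = -2396.97
Solving: x ≈ -89.391, y ≈ -25.404 km (keep extra digits for the depth step; rounded: -89.4, -25.4).
Then from the K sphere: z² = 110.04² − (x − 13.2)² − (y + 49.3)² with x = -89.391, y = -25.404, so z ≈ 31.826 ≈ 31.8 km.
Check against N (with the unrounded solution): distance 89.08 ≈ 89.07 km. ✓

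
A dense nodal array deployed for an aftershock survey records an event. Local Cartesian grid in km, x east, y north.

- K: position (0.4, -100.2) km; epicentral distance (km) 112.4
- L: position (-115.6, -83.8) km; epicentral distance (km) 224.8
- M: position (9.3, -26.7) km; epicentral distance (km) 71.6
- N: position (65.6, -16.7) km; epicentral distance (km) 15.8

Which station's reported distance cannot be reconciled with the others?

Solve using three stations at a time. Using K, M, N (subtract circle equations pairwise → linear system) gives (x, y) ≈ (80.7, -21.6).
Distances from that point to each station vs reported:
  K: calculated 112.4 vs reported 112.4 → residual 0.0 km
  L: calculated 206.0 vs reported 224.8 → residual 18.8 km
  M: calculated 71.6 vs reported 71.6 → residual 0.0 km
  N: calculated 15.9 vs reported 15.8 → residual 0.1 km
K, M, N are mutually consistent (residuals ≈ 0); L is off by 18.8 km.

L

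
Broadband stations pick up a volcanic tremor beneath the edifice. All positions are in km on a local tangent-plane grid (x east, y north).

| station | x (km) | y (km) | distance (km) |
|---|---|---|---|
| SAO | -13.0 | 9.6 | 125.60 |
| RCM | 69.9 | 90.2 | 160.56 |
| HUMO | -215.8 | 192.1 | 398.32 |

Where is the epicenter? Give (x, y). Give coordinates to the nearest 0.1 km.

x ≈ 84.4 km, y ≈ -69.7 km

Circle about each station: (x + 13.0)² + (y − 9.6)² = 125.60²; (x − 69.9)² + (y − 90.2)² = 160.56²; (x + 215.8)² + (y − 192.1)² = 398.32².
Subtracting pairs of circle equations eliminates x²+y² and gives linear equations (the radical axes):
165.8 x + 161.2 y = 2756.74
-405.6 x + 365.0 y = -59672.57
Solving the 2×2 system: x ≈ 84.4, y ≈ -69.7 km.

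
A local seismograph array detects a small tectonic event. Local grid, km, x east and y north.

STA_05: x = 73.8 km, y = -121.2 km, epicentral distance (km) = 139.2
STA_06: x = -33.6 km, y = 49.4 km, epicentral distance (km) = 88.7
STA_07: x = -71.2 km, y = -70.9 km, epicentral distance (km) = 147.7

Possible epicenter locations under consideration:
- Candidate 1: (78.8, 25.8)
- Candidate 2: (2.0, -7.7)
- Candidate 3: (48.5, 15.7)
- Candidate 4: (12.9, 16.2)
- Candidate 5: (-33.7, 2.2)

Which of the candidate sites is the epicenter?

For each candidate, compare |candidate − station| to the reported distance:
Candidate 1: residuals STA_05 7.9, STA_06 26.2, STA_07 30.8 → max 30.8 km
Candidate 2: residuals STA_05 4.9, STA_06 21.4, STA_07 51.0 → max 51.0 km
Candidate 3: residuals STA_05 0.0, STA_06 0.0, STA_07 0.0 → max 0.0 km
Candidate 4: residuals STA_05 11.1, STA_06 31.6, STA_07 26.6 → max 31.6 km
Candidate 5: residuals STA_05 24.5, STA_06 41.5, STA_07 65.5 → max 65.5 km
Only Candidate 3 has all residuals ≈ 0.

Candidate 3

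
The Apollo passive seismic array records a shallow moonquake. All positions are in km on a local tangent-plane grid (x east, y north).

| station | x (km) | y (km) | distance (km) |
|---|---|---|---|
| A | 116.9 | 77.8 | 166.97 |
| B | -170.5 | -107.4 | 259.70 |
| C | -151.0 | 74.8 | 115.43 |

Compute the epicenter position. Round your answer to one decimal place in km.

(-44.7, 119.8)

Circle about each station: (x − 116.9)² + (y − 77.8)² = 166.97²; (x + 170.5)² + (y + 107.4)² = 259.70²; (x + 151.0)² + (y − 74.8)² = 115.43².
Subtracting the A equation from the B and C equations removes the quadratic terms:
-574.8 x − 370.4 y = -18678.55
-535.8 x − 6.0 y = 23232.49
Solving the 2×2 system: x ≈ -44.7, y ≈ 119.8 km.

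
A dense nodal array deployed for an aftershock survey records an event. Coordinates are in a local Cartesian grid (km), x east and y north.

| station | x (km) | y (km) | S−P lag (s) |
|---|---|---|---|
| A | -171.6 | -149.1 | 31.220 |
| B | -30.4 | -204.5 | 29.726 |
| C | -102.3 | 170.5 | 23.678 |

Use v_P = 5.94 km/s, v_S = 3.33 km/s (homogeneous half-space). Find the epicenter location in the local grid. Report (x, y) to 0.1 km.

Distance from S−P lag: d = Δt · v_P v_S / (v_P − v_S) = Δt · (5.94·3.33)/(5.94−3.33) ≈ 7.5786·Δt.
So d_A = 236.60, d_B = 225.28, d_C = 179.45 km.
Circle about each station: (x + 171.6)² + (y + 149.1)² = 236.60²; (x + 30.4)² + (y + 204.5)² = 225.28²; (x + 102.3)² + (y − 170.5)² = 179.45².
Subtracting pairs of circle equations eliminates x²+y² and gives linear equations (the radical axes):
282.4 x − 110.8 y = -3704.48
138.6 x + 639.2 y = 11635.43
Solving the 2×2 system: x ≈ -5.5, y ≈ 19.4 km.
Check against A (with the unrounded x, y): √((x + 171.6)²+(y + 149.1)²) = 236.60 ≈ 236.60 km. ✓

(-5.5, 19.4)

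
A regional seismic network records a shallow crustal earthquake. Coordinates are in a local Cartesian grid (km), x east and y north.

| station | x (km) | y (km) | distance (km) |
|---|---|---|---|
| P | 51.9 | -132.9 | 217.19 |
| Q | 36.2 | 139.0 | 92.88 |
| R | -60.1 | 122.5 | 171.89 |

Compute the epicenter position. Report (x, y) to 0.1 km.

(105.8, 77.5)

Circle about each station: (x − 51.9)² + (y + 132.9)² = 217.19²; (x − 36.2)² + (y − 139.0)² = 92.88²; (x + 60.1)² + (y − 122.5)² = 171.89².
Subtracting pairs of circle equations eliminates x²+y² and gives linear equations (the radical axes):
-31.4 x + 543.8 y = 38820.22
-224.0 x + 510.8 y = 15887.56
Solving the 2×2 system: x ≈ 105.8, y ≈ 77.5 km.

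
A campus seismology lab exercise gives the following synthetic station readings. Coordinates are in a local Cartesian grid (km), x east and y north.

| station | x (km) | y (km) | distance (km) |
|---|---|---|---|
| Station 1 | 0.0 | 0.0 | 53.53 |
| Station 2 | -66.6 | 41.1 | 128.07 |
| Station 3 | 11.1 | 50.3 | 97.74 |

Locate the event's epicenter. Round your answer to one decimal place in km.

x ≈ 27.2 km, y ≈ -46.1 km

Circle about each station: x² + y² = 53.53²; (x + 66.6)² + (y − 41.1)² = 128.07²; (x − 11.1)² + (y − 50.3)² = 97.74².
Subtracting pairs of circle equations eliminates x²+y² and gives linear equations (the radical axes):
-133.2 x + 82.2 y = -7411.69
22.2 x + 100.6 y = -4034.35
Solving the 2×2 system: x ≈ 27.2, y ≈ -46.1 km.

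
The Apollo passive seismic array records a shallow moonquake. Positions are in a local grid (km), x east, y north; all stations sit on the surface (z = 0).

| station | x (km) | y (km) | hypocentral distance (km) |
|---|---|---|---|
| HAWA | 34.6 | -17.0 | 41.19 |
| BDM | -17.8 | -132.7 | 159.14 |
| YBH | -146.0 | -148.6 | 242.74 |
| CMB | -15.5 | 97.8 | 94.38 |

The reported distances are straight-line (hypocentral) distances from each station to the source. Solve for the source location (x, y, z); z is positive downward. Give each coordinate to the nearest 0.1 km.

(29.5, 17.7, 21.6)

Each station gives a sphere (x−x_i)² + (y−y_i)² + z² = d_i² (stations at z=0).
Subtracting the HAWA sphere from BDM and YBH: z² cancels, leaving linear equations in x and y:
-104.8 x − 231.4 y = -7188.95
-361.2 x − 263.2 y = -15314.29
Solving: x ≈ 29.494, y ≈ 17.710 km (keep extra digits for the depth step; rounded: 29.5, 17.7).
Then from the HAWA sphere: z² = 41.19² − (x − 34.6)² − (y + 17.0)² with x = 29.494, y = 17.710, so z ≈ 21.581 ≈ 21.6 km.
Check against CMB (with the unrounded solution): distance 94.36 ≈ 94.38 km. ✓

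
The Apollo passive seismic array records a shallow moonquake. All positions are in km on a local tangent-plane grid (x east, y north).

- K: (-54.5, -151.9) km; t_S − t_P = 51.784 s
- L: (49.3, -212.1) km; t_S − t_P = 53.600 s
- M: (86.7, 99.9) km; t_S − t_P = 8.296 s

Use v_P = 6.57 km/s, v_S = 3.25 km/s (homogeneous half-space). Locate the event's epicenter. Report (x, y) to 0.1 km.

Distance from S−P lag: d = Δt · v_P v_S / (v_P − v_S) = Δt · (6.57·3.25)/(6.57−3.25) ≈ 6.4315·Δt.
So d_K = 333.05, d_L = 344.73, d_M = 53.36 km.
Circle about each station: (x + 54.5)² + (y + 151.9)² = 333.05²; (x − 49.3)² + (y + 212.1)² = 344.73²; (x − 86.7)² + (y − 99.9)² = 53.36².
Subtracting pairs of circle equations eliminates x²+y² and gives linear equations (the radical axes):
207.6 x − 120.4 y = 13456.57
282.4 x + 503.6 y = 99528.05
Solving the 2×2 system: x ≈ 135.4, y ≈ 121.7 km.
Check against K (with the unrounded x, y): √((x + 54.5)²+(y + 151.9)²) = 333.05 ≈ 333.05 km. ✓

(135.4, 121.7)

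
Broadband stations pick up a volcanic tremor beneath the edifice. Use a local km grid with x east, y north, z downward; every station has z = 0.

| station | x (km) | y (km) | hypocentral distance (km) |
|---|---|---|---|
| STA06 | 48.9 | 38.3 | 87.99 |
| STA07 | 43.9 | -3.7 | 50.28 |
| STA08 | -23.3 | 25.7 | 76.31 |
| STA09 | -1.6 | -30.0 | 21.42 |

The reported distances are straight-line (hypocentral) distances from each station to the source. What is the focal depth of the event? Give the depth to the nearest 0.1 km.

Each station gives a sphere (x−x_i)² + (y−y_i)² + z² = d_i² (stations at z=0).
Subtracting the STA06 sphere from STA07 and STA08: z² cancels, leaving linear equations in x and y:
-10.0 x − 84.0 y = 3296.96
-144.4 x − 25.2 y = -735.70
Solving: x ≈ 12.198, y ≈ -40.702 km (keep extra digits for the depth step; rounded: 12.2, -40.7).
Then from the STA06 sphere: z² = 87.99² − (x − 48.9)² − (y − 38.3)² with x = 12.198, y = -40.702, so z ≈ 12.405 ≈ 12.4 km.

z ≈ 12.4 km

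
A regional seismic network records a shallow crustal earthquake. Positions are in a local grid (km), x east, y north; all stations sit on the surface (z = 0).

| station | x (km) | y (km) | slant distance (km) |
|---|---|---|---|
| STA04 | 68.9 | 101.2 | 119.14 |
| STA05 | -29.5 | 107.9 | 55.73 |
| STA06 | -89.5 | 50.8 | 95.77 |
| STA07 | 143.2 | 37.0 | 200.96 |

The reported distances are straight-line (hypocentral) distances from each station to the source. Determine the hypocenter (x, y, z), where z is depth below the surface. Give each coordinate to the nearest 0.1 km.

Each station gives a sphere (x−x_i)² + (y−y_i)² + z² = d_i² (stations at z=0).
Subtracting the STA04 sphere from STA05 and STA06: z² cancels, leaving linear equations in x and y:
-196.8 x + 13.4 y = 8612.52
-316.8 x − 100.8 y = 624.69
Solving: x ≈ -36.396, y ≈ 108.191 km (keep extra digits for the depth step; rounded: -36.4, 108.2).
Then from the STA04 sphere: z² = 119.14² − (x − 68.9)² − (y − 101.2)² with x = -36.396, y = 108.191, so z ≈ 55.301 ≈ 55.3 km.

(-36.4, 108.2, 55.3)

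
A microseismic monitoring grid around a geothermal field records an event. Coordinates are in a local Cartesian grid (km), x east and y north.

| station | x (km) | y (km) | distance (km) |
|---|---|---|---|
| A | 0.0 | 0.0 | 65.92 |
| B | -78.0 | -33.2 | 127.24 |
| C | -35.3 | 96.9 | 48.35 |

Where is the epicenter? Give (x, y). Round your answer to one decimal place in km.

Circle about each station: x² + y² = 65.92²; (x + 78.0)² + (y + 33.2)² = 127.24²; (x + 35.3)² + (y − 96.9)² = 48.35².
Subtracting pairs of circle equations eliminates x²+y² and gives linear equations (the radical axes):
-156.0 x − 66.4 y = -4658.33
-70.6 x + 193.8 y = 12643.42
Solving the 2×2 system: x ≈ 1.8, y ≈ 65.9 km.
Check against A (with the unrounded x, y): √(x²+y²) = 65.92 ≈ 65.92 km. ✓

x ≈ 1.8 km, y ≈ 65.9 km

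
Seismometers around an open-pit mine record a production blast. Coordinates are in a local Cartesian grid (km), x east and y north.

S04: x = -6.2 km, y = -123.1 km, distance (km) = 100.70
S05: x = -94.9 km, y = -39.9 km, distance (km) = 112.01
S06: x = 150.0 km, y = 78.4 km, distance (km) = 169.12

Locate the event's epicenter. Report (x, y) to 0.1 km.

Circle about each station: (x + 6.2)² + (y + 123.1)² = 100.70²; (x + 94.9)² + (y + 39.9)² = 112.01²; (x − 150.0)² + (y − 78.4)² = 169.12².
Subtracting pairs of circle equations eliminates x²+y² and gives linear equations (the radical axes):
-177.4 x + 166.4 y = -6999.78
312.4 x + 403.0 y = -5006.57
Solving the 2×2 system: x ≈ 16.1, y ≈ -24.9 km.
Check against S04 (with the unrounded x, y): √((x + 6.2)²+(y + 123.1)²) = 100.70 ≈ 100.70 km. ✓

(16.1, -24.9)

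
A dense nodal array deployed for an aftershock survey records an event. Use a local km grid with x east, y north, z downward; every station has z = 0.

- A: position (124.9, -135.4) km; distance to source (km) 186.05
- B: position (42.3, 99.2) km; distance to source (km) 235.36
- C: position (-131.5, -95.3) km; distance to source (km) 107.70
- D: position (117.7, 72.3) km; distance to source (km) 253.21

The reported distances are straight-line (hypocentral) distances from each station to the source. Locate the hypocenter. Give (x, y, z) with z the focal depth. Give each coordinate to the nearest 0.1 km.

Each station gives a sphere (x−x_i)² + (y−y_i)² + z² = d_i² (stations at z=0).
Subtracting the A sphere from B and C: z² cancels, leaving linear equations in x and y:
-165.2 x + 469.2 y = -43082.97
-512.8 x + 80.2 y = 15456.48
Solving: x ≈ -47.095, y ≈ -108.404 km (keep extra digits for the depth step; rounded: -47.1, -108.4).
Then from the A sphere: z² = 186.05² − (x − 124.9)² − (y + 135.4)² with x = -47.095, y = -108.404, so z ≈ 65.601 ≈ 65.6 km.

x ≈ -47.1 km, y ≈ -108.4 km, depth ≈ 65.6 km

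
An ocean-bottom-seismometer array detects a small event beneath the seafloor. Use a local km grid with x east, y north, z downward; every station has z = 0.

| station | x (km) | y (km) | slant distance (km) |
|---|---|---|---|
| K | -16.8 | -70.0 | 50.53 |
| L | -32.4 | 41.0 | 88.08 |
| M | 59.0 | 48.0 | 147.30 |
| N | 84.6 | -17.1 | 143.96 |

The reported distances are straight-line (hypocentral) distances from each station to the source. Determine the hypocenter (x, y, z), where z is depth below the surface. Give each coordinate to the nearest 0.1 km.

(-56.3, -42.4, 15.2)

Each station gives a sphere (x−x_i)² + (y−y_i)² + z² = d_i² (stations at z=0).
Subtracting the K sphere from L and M: z² cancels, leaving linear equations in x and y:
-31.2 x + 222.0 y = -7656.29
151.6 x + 236.0 y = -18541.25
Solving: x ≈ -56.298, y ≈ -42.400 km (keep extra digits for the depth step; rounded: -56.3, -42.4).
Then from the K sphere: z² = 50.53² − (x + 16.8)² − (y + 70.0)² with x = -56.298, y = -42.400, so z ≈ 15.213 ≈ 15.2 km.
Check against N (with the unrounded solution): distance 143.96 ≈ 143.96 km. ✓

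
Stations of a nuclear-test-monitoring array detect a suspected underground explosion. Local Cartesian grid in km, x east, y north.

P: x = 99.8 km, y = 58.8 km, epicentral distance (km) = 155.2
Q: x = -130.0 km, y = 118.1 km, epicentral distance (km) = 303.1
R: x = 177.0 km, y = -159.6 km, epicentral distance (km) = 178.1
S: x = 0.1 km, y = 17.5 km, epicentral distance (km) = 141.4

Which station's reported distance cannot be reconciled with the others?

Solve using three stations at a time. Using P, Q, S (subtract circle equations pairwise → linear system) gives (x, y) ≈ (84.9, -95.7).
Distances from that point to each station vs reported:
  P: calculated 155.2 vs reported 155.2 → residual 0.0 km
  Q: calculated 303.1 vs reported 303.1 → residual 0.0 km
  R: calculated 112.1 vs reported 178.1 → residual 66.0 km
  S: calculated 141.4 vs reported 141.4 → residual 0.0 km
P, Q, S are mutually consistent (residuals ≈ 0); R is off by 66.0 km.

R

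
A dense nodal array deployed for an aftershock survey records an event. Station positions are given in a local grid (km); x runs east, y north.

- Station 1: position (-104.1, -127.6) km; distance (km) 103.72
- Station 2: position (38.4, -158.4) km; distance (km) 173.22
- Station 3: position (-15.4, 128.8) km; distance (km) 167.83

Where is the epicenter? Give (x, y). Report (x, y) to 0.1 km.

x ≈ -75.5 km, y ≈ -27.9 km

Circle about each station: (x + 104.1)² + (y + 127.6)² = 103.72²; (x − 38.4)² + (y + 158.4)² = 173.22²; (x + 15.4)² + (y − 128.8)² = 167.83².
Subtracting the Station 1 equation from the Station 2 and Station 3 equations removes the quadratic terms:
285.0 x − 61.6 y = -19800.78
177.4 x + 512.8 y = -27701.04
Solving the 2×2 system: x ≈ -75.5, y ≈ -27.9 km.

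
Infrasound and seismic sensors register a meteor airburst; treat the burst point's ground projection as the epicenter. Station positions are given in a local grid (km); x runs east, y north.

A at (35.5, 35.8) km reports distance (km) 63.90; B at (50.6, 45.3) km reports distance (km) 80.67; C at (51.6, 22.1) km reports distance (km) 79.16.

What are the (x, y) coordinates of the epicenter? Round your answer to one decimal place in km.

-27.5 km east, 25.1 km north

Circle about each station: (x − 35.5)² + (y − 35.8)² = 63.90²; (x − 50.6)² + (y − 45.3)² = 80.67²; (x − 51.6)² + (y − 22.1)² = 79.16².
Subtracting the A equation from the B and C equations removes the quadratic terms:
30.2 x + 19.0 y = -353.88
32.2 x − 27.4 y = -1574.02
Solving the 2×2 system: x ≈ -27.5, y ≈ 25.1 km.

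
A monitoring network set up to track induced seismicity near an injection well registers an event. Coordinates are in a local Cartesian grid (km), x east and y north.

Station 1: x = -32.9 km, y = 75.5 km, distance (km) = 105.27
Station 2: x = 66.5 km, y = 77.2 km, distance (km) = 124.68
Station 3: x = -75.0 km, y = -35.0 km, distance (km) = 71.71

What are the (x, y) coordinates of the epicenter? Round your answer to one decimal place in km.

(-3.9, -25.7)

Circle about each station: (x + 32.9)² + (y − 75.5)² = 105.27²; (x − 66.5)² + (y − 77.2)² = 124.68²; (x + 75.0)² + (y + 35.0)² = 71.71².
Subtracting pairs of circle equations eliminates x²+y² and gives linear equations (the radical axes):
198.8 x + 3.4 y = -863.90
-84.2 x − 221.0 y = 6006.79
Solving the 2×2 system: x ≈ -3.9, y ≈ -25.7 km.
Check against Station 1 (with the unrounded x, y): √((x + 32.9)²+(y − 75.5)²) = 105.26 ≈ 105.27 km. ✓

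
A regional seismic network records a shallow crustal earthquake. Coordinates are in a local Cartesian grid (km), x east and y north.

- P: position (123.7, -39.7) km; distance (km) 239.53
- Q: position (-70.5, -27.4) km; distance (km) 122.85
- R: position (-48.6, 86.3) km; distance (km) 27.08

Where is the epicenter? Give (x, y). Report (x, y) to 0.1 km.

Circle about each station: (x − 123.7)² + (y + 39.7)² = 239.53²; (x + 70.5)² + (y + 27.4)² = 122.85²; (x + 48.6)² + (y − 86.3)² = 27.08².
Subtracting the P equation from the Q and R equations removes the quadratic terms:
-388.4 x + 24.6 y = 31125.73
-344.6 x + 252.0 y = 49573.16
Solving the 2×2 system: x ≈ -74.1, y ≈ 95.4 km.

(-74.1, 95.4)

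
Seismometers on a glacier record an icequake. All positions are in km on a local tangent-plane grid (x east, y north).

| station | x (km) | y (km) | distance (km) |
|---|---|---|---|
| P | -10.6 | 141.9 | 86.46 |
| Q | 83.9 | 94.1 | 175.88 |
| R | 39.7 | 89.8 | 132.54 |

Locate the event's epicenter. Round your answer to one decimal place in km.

-91.2 km east, 110.6 km north

Circle about each station: (x + 10.6)² + (y − 141.9)² = 86.46²; (x − 83.9)² + (y − 94.1)² = 175.88²; (x − 39.7)² + (y − 89.8)² = 132.54².
Subtracting pairs of circle equations eliminates x²+y² and gives linear equations (the radical axes):
189.0 x − 95.6 y = -27812.39
100.6 x − 104.2 y = -20699.36
Solving the 2×2 system: x ≈ -91.2, y ≈ 110.6 km.
Check against P (with the unrounded x, y): √((x + 10.6)²+(y − 141.9)²) = 86.49 ≈ 86.46 km. ✓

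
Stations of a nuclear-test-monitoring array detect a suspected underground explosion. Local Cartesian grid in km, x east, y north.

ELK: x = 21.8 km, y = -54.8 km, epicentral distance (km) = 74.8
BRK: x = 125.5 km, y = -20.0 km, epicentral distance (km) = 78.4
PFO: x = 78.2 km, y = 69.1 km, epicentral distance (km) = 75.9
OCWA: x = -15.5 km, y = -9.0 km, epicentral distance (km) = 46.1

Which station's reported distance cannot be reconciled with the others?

BRK

Solve using three stations at a time. Using ELK, PFO, OCWA (subtract circle equations pairwise → linear system) gives (x, y) ≈ (20.3, 20.0).
Distances from that point to each station vs reported:
  ELK: calculated 74.8 vs reported 74.8 → residual 0.0 km
  BRK: calculated 112.5 vs reported 78.4 → residual 34.1 km
  PFO: calculated 75.9 vs reported 75.9 → residual 0.0 km
  OCWA: calculated 46.1 vs reported 46.1 → residual 0.0 km
ELK, PFO, OCWA are mutually consistent (residuals ≈ 0); BRK is off by 34.1 km.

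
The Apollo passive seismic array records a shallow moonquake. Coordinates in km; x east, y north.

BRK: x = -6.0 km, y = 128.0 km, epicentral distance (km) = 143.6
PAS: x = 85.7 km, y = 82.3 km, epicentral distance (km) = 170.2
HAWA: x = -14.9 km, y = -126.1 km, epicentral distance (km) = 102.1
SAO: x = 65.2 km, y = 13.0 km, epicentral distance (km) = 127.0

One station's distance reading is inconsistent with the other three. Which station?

HAWA

Solve using three stations at a time. Using BRK, PAS, SAO (subtract circle equations pairwise → linear system) gives (x, y) ≈ (-60.4, -4.8).
Distances from that point to each station vs reported:
  BRK: calculated 143.5 vs reported 143.6 → residual 0.1 km
  PAS: calculated 170.1 vs reported 170.2 → residual 0.1 km
  HAWA: calculated 129.6 vs reported 102.1 → residual 27.5 km
  SAO: calculated 126.9 vs reported 127.0 → residual 0.1 km
BRK, PAS, SAO are mutually consistent (residuals ≈ 0); HAWA is off by 27.5 km.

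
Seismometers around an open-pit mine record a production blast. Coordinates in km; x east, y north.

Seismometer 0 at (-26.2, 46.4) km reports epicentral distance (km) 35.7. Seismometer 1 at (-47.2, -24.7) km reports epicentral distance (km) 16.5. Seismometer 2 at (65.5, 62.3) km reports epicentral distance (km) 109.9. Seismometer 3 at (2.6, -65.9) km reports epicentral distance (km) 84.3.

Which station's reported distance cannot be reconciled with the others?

Solve using three stations at a time. Using Seismometer 0, Seismometer 2, Seismometer 3 (subtract circle equations pairwise → linear system) gives (x, y) ≈ (-31.8, 11.1).
Distances from that point to each station vs reported:
  Seismometer 0: calculated 35.7 vs reported 35.7 → residual 0.0 km
  Seismometer 1: calculated 39.0 vs reported 16.5 → residual 22.5 km
  Seismometer 2: calculated 109.9 vs reported 109.9 → residual 0.0 km
  Seismometer 3: calculated 84.3 vs reported 84.3 → residual 0.0 km
Seismometer 0, Seismometer 2, Seismometer 3 are mutually consistent (residuals ≈ 0); Seismometer 1 is off by 22.5 km.

Seismometer 1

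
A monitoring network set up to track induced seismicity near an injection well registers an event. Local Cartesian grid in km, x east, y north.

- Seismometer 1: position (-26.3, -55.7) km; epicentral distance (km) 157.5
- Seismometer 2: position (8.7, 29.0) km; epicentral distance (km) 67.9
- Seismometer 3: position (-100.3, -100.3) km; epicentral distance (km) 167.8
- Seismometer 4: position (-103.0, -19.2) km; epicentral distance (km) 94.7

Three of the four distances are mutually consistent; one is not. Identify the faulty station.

Solve using three stations at a time. Using Seismometer 2, Seismometer 3, Seismometer 4 (subtract circle equations pairwise → linear system) gives (x, y) ≈ (-51.5, 60.2).
Distances from that point to each station vs reported:
  Seismometer 1: calculated 118.6 vs reported 157.5 → residual 38.9 km
  Seismometer 2: calculated 67.8 vs reported 67.9 → residual 0.1 km
  Seismometer 3: calculated 167.8 vs reported 167.8 → residual 0.0 km
  Seismometer 4: calculated 94.6 vs reported 94.7 → residual 0.1 km
Seismometer 2, Seismometer 3, Seismometer 4 are mutually consistent (residuals ≈ 0); Seismometer 1 is off by 38.9 km.

Seismometer 1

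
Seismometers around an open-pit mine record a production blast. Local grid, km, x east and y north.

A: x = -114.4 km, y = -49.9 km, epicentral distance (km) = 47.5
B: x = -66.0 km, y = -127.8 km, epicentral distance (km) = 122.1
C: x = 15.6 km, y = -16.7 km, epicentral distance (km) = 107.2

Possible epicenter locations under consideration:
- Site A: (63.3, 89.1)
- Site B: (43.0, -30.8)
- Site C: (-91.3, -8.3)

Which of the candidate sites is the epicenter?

Site C

For each candidate, compare |candidate − station| to the reported distance:
Site A: residuals A 178.1, B 130.4, C 8.9 → max 178.1 km
Site B: residuals A 111.1, B 23.8, C 76.4 → max 111.1 km
Site C: residuals A 0.1, B 0.0, C 0.0 → max 0.1 km
Only Site C has all residuals ≈ 0.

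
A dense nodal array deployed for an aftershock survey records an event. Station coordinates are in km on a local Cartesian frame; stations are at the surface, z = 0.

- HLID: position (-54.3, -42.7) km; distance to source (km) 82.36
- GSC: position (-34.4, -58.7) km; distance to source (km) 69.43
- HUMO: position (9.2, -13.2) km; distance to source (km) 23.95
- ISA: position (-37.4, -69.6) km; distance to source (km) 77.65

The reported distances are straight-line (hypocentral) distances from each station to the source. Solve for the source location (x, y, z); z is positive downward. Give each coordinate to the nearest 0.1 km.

(25.2, -25.5, 12.9)

Each station gives a sphere (x−x_i)² + (y−y_i)² + z² = d_i² (stations at z=0).
Subtracting the HLID sphere from GSC and HUMO: z² cancels, leaving linear equations in x and y:
39.8 x − 32.0 y = 1819.91
127.0 x + 59.0 y = 1696.67
Solving: x ≈ 25.213, y ≈ -25.514 km (keep extra digits for the depth step; rounded: 25.2, -25.5).
Then from the HLID sphere: z² = 82.36² − (x + 54.3)² − (y + 42.7)² with x = 25.213, y = -25.514, so z ≈ 12.864 ≈ 12.9 km.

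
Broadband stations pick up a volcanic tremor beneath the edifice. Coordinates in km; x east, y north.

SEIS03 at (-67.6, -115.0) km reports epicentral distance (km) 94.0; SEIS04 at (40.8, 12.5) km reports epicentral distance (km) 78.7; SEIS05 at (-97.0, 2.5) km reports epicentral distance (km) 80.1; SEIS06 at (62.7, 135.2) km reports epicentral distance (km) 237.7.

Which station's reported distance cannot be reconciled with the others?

SEIS06

Solve using three stations at a time. Using SEIS03, SEIS04, SEIS05 (subtract circle equations pairwise → linear system) gives (x, y) ≈ (-24.5, -31.5).
Distances from that point to each station vs reported:
  SEIS03: calculated 94.0 vs reported 94.0 → residual 0.0 km
  SEIS04: calculated 78.7 vs reported 78.7 → residual 0.0 km
  SEIS05: calculated 80.1 vs reported 80.1 → residual 0.0 km
  SEIS06: calculated 188.1 vs reported 237.7 → residual 49.6 km
SEIS03, SEIS04, SEIS05 are mutually consistent (residuals ≈ 0); SEIS06 is off by 49.6 km.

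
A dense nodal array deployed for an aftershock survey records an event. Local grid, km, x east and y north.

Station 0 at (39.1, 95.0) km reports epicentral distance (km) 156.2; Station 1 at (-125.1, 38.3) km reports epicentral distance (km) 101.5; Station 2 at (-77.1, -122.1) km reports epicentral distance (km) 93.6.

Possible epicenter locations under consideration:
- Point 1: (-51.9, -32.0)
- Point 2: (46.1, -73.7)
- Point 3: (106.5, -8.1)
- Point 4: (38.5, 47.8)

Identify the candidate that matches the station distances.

Point 1

For each candidate, compare |candidate − station| to the reported distance:
Point 1: residuals Station 0 0.0, Station 1 0.0, Station 2 0.0 → max 0.0 km
Point 2: residuals Station 0 12.6, Station 1 103.1, Station 2 38.8 → max 103.1 km
Point 3: residuals Station 0 33.0, Station 1 134.7, Station 2 122.5 → max 134.7 km
Point 4: residuals Station 0 109.0, Station 1 62.4, Station 2 111.9 → max 111.9 km
Only Point 1 has all residuals ≈ 0.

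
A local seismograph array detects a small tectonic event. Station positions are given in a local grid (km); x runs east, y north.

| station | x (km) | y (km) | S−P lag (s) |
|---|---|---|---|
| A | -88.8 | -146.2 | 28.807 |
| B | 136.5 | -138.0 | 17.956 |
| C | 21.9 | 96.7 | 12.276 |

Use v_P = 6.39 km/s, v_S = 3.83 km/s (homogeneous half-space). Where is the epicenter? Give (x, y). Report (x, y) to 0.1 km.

Distance from S−P lag: d = Δt · v_P v_S / (v_P − v_S) = Δt · (6.39·3.83)/(6.39−3.83) ≈ 9.5600·Δt.
So d_A = 275.40, d_B = 171.66, d_C = 117.36 km.
Circle about each station: (x + 88.8)² + (y + 146.2)² = 275.40²; (x − 136.5)² + (y + 138.0)² = 171.66²; (x − 21.9)² + (y − 96.7)² = 117.36².
Subtracting the A equation from the B and C equations removes the quadratic terms:
450.6 x + 16.4 y = 54794.37
221.4 x + 485.8 y = 42642.41
Solving the 2×2 system: x ≈ 120.4, y ≈ 32.9 km.

120.4 km east, 32.9 km north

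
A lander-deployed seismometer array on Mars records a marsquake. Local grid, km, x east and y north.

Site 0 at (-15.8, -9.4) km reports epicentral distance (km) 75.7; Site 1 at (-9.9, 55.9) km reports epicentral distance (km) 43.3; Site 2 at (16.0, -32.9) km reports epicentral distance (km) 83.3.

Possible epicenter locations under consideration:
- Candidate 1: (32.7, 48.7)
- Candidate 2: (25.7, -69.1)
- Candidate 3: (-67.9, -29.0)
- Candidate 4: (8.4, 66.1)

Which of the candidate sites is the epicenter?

For each candidate, compare |candidate − station| to the reported distance:
Candidate 1: residuals Site 0 0.0, Site 1 0.1, Site 2 0.0 → max 0.1 km
Candidate 2: residuals Site 0 3.0, Site 1 86.7, Site 2 45.8 → max 86.7 km
Candidate 3: residuals Site 0 20.0, Site 1 59.5, Site 2 0.7 → max 59.5 km
Candidate 4: residuals Site 0 3.6, Site 1 22.3, Site 2 16.0 → max 22.3 km
Only Candidate 1 has all residuals ≈ 0.

Candidate 1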